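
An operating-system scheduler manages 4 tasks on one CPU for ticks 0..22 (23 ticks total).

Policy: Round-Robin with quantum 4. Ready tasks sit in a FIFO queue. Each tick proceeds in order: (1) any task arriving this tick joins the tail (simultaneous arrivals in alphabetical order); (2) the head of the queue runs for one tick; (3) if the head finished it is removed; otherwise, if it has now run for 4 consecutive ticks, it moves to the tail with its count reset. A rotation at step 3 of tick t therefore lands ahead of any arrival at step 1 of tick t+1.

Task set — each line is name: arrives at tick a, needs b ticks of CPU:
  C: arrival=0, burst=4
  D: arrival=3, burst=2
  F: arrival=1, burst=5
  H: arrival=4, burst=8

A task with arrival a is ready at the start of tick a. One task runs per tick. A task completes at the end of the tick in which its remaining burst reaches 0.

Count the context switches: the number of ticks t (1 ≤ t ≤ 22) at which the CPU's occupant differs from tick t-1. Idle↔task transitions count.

context switches = 6

t=0: queue=[C] q_used=0 → run C
t=1: queue=[C,F] q_used=1 → run C
t=2: queue=[C,F] q_used=2 → run C
t=3: queue=[C,F,D] q_used=3 → run C
t=4: queue=[F,D,H] q_used=0 → run F
t=5: queue=[F,D,H] q_used=1 → run F
t=6: queue=[F,D,H] q_used=2 → run F
t=7: queue=[F,D,H] q_used=3 → run F
t=8: queue=[D,H,F] q_used=0 → run D
t=9: queue=[D,H,F] q_used=1 → run D
t=10: queue=[H,F] q_used=0 → run H
t=11: queue=[H,F] q_used=1 → run H
t=12: queue=[H,F] q_used=2 → run H
t=13: queue=[H,F] q_used=3 → run H
t=14: queue=[F,H] q_used=0 → run F
t=15: queue=[H] q_used=0 → run H
t=16: queue=[H] q_used=1 → run H
t=17: queue=[H] q_used=2 → run H
t=18: queue=[H] q_used=3 → run H
t=19: (idle)
t=20: (idle)
t=21: (idle)
t=22: (idle)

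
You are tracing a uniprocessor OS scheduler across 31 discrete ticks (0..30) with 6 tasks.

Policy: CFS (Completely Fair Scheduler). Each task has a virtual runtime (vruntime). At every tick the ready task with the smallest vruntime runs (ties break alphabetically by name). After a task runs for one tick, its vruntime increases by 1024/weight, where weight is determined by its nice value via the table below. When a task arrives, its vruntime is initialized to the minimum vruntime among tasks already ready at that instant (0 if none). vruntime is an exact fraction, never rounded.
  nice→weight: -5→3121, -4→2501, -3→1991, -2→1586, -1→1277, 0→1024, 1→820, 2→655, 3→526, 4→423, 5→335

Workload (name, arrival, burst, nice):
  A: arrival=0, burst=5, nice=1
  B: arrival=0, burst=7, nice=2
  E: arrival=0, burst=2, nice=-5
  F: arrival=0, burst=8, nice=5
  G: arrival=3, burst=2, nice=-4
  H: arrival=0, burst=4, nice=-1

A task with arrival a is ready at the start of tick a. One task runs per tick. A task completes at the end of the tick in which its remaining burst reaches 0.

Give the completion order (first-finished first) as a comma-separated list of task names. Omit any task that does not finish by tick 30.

t=0: vr[A=0 B=0 E=0 F=0 H=0] → run A
t=1: vr[A=256/205 B=0 E=0 F=0 H=0] → run B
t=2: vr[A=256/205 B=1024/655 E=0 F=0 H=0] → run E
t=3: vr[A=256/205 B=1024/655 E=1024/3121 F=0 G=0 H=0] → run F
t=4: vr[A=256/205 B=1024/655 E=1024/3121 F=1024/335 G=0 H=0] → run G
t=5: vr[A=256/205 B=1024/655 E=1024/3121 F=1024/335 G=1024/2501 H=0] → run H
t=6: vr[A=256/205 B=1024/655 E=1024/3121 F=1024/335 G=1024/2501 H=1024/1277] → run E
t=7: vr[A=256/205 B=1024/655 F=1024/335 G=1024/2501 H=1024/1277] → run G
t=8: vr[A=256/205 B=1024/655 F=1024/335 H=1024/1277] → run H
t=9: vr[A=256/205 B=1024/655 F=1024/335 H=2048/1277] → run A
t=10: vr[A=512/205 B=1024/655 F=1024/335 H=2048/1277] → run B
t=11: vr[A=512/205 B=2048/655 F=1024/335 H=2048/1277] → run H
t=12: vr[A=512/205 B=2048/655 F=1024/335 H=3072/1277] → run H
t=13: vr[A=512/205 B=2048/655 F=1024/335] → run A
t=14: vr[A=768/205 B=2048/655 F=1024/335] → run F
t=15: vr[A=768/205 B=2048/655 F=2048/335] → run B
t=16: vr[A=768/205 B=3072/655 F=2048/335] → run A
t=17: vr[A=1024/205 B=3072/655 F=2048/335] → run B
t=18: vr[A=1024/205 B=4096/655 F=2048/335] → run A
t=19: vr[B=4096/655 F=2048/335] → run F
t=20: vr[B=4096/655 F=3072/335] → run B
t=21: vr[B=1024/131 F=3072/335] → run B
t=22: vr[B=6144/655 F=3072/335] → run F
t=23: vr[B=6144/655 F=4096/335] → run B
t=24: vr[F=4096/335] → run F
t=25: vr[F=1024/67] → run F
t=26: vr[F=6144/335] → run F
t=27: vr[F=7168/335] → run F
t=28: (idle)
t=29: (idle)
t=30: (idle)

completion order = E, G, H, A, B, F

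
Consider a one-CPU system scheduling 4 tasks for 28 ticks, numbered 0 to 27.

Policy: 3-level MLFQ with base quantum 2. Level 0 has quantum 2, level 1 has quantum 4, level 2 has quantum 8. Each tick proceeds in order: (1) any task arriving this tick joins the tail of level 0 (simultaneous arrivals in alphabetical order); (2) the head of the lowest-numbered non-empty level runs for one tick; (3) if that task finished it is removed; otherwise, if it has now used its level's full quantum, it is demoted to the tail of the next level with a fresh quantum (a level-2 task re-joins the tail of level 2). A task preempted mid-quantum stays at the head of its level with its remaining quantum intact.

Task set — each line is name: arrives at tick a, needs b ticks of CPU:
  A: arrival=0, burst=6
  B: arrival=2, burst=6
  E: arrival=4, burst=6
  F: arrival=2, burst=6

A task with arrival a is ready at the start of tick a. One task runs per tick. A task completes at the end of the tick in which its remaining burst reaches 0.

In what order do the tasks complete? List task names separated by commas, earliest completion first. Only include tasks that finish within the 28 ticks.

t=0: L0/L1/L2 = A/-/- → run A
t=1: L0/L1/L2 = A/-/- → run A
t=2: L0/L1/L2 = BF/A/- → run B
t=3: L0/L1/L2 = BF/A/- → run B
t=4: L0/L1/L2 = FE/AB/- → run F
t=5: L0/L1/L2 = FE/AB/- → run F
t=6: L0/L1/L2 = E/ABF/- → run E
t=7: L0/L1/L2 = E/ABF/- → run E
t=8: L0/L1/L2 = -/ABFE/- → run A
t=9: L0/L1/L2 = -/ABFE/- → run A
t=10: L0/L1/L2 = -/ABFE/- → run A
t=11: L0/L1/L2 = -/ABFE/- → run A
t=12: L0/L1/L2 = -/BFE/- → run B
t=13: L0/L1/L2 = -/BFE/- → run B
t=14: L0/L1/L2 = -/BFE/- → run B
t=15: L0/L1/L2 = -/BFE/- → run B
t=16: L0/L1/L2 = -/FE/- → run F
t=17: L0/L1/L2 = -/FE/- → run F
t=18: L0/L1/L2 = -/FE/- → run F
t=19: L0/L1/L2 = -/FE/- → run F
t=20: L0/L1/L2 = -/E/- → run E
t=21: L0/L1/L2 = -/E/- → run E
t=22: L0/L1/L2 = -/E/- → run E
t=23: L0/L1/L2 = -/E/- → run E
t=24: (idle)
t=25: (idle)
t=26: (idle)
t=27: (idle)

completion order = A, B, F, E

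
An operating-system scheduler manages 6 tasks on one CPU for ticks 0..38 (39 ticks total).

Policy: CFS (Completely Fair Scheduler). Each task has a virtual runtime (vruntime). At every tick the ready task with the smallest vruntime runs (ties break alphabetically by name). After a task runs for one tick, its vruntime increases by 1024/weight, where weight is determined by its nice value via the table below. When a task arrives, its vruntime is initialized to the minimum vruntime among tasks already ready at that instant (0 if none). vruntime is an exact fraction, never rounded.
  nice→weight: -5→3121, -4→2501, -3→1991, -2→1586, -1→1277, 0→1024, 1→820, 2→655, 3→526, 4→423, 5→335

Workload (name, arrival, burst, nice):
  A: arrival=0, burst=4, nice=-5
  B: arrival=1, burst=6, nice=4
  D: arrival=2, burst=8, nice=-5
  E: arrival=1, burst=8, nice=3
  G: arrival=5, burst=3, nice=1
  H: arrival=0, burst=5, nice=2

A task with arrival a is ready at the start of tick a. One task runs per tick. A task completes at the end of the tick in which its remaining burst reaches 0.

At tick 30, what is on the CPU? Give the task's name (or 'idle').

t=0: vr[A=0 H=0] → run A
t=1: vr[A=1024/3121 B=0 E=0 H=0] → run B
t=2: vr[A=1024/3121 B=1024/423 D=0 E=0 H=0] → run D
t=3: vr[A=1024/3121 B=1024/423 D=1024/3121 E=0 H=0] → run E
t=4: vr[A=1024/3121 B=1024/423 D=1024/3121 E=512/263 H=0] → run H
t=5: vr[A=1024/3121 B=1024/423 D=1024/3121 E=512/263 G=1024/3121 H=1024/655] → run A
t=6: vr[A=2048/3121 B=1024/423 D=1024/3121 E=512/263 G=1024/3121 H=1024/655] → run D
t=7: vr[A=2048/3121 B=1024/423 D=2048/3121 E=512/263 G=1024/3121 H=1024/655] → run G
t=8: vr[A=2048/3121 B=1024/423 D=2048/3121 E=512/263 G=1008896/639805 H=1024/655] → run A
t=9: vr[A=3072/3121 B=1024/423 D=2048/3121 E=512/263 G=1008896/639805 H=1024/655] → run D
t=10: vr[A=3072/3121 B=1024/423 D=3072/3121 E=512/263 G=1008896/639805 H=1024/655] → run A
t=11: vr[B=1024/423 D=3072/3121 E=512/263 G=1008896/639805 H=1024/655] → run D
t=12: vr[B=1024/423 D=4096/3121 E=512/263 G=1008896/639805 H=1024/655] → run D
t=13: vr[B=1024/423 D=5120/3121 E=512/263 G=1008896/639805 H=1024/655] → run H
t=14: vr[B=1024/423 D=5120/3121 E=512/263 G=1008896/639805 H=2048/655] → run G
t=15: vr[B=1024/423 D=5120/3121 E=512/263 G=1807872/639805 H=2048/655] → run D
t=16: vr[B=1024/423 D=6144/3121 E=512/263 G=1807872/639805 H=2048/655] → run E
t=17: vr[B=1024/423 D=6144/3121 E=1024/263 G=1807872/639805 H=2048/655] → run D
t=18: vr[B=1024/423 D=7168/3121 E=1024/263 G=1807872/639805 H=2048/655] → run D
t=19: vr[B=1024/423 E=1024/263 G=1807872/639805 H=2048/655] → run B
t=20: vr[B=2048/423 E=1024/263 G=1807872/639805 H=2048/655] → run G
t=21: vr[B=2048/423 E=1024/263 H=2048/655] → run H
t=22: vr[B=2048/423 E=1024/263 H=3072/655] → run E
t=23: vr[B=2048/423 E=1536/263 H=3072/655] → run H
t=24: vr[B=2048/423 E=1536/263 H=4096/655] → run B
t=25: vr[B=1024/141 E=1536/263 H=4096/655] → run E
t=26: vr[B=1024/141 E=2048/263 H=4096/655] → run H
t=27: vr[B=1024/141 E=2048/263] → run B
t=28: vr[B=4096/423 E=2048/263] → run E
t=29: vr[B=4096/423 E=2560/263] → run B
t=30: vr[B=5120/423 E=2560/263] → run E
t=31: vr[B=5120/423 E=3072/263] → run E
t=32: vr[B=5120/423 E=3584/263] → run B
t=33: vr[E=3584/263] → run E
t=34: (idle)
t=35: (idle)
t=36: (idle)
t=37: (idle)
t=38: (idle)

running at tick 30 = E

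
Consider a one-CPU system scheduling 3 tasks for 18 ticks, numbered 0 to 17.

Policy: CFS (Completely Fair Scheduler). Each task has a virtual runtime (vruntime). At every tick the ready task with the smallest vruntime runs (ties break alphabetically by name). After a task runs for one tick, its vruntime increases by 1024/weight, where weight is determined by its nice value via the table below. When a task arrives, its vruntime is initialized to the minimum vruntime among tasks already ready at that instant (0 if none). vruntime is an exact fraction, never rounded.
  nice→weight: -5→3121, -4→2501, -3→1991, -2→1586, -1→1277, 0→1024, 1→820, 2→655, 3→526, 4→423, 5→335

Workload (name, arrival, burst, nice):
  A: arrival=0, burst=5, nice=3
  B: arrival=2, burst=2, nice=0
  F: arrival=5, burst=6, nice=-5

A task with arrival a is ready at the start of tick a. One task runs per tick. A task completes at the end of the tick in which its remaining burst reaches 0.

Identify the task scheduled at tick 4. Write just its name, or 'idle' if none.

t=0: vr[A=0] → run A
t=1: vr[A=512/263] → run A
t=2: vr[A=1024/263 B=1024/263] → run A
t=3: vr[A=1536/263 B=1024/263] → run B
t=4: vr[A=1536/263 B=1287/263] → run B
t=5: vr[A=1536/263 F=1536/263] → run A
t=6: vr[A=2048/263 F=1536/263] → run F
t=7: vr[A=2048/263 F=5063168/820823] → run F
t=8: vr[A=2048/263 F=5332480/820823] → run F
t=9: vr[A=2048/263 F=5601792/820823] → run F
t=10: vr[A=2048/263 F=5871104/820823] → run F
t=11: vr[A=2048/263 F=6140416/820823] → run F
t=12: vr[A=2048/263] → run A
t=13: (idle)
t=14: (idle)
t=15: (idle)
t=16: (idle)
t=17: (idle)

running at tick 4 = B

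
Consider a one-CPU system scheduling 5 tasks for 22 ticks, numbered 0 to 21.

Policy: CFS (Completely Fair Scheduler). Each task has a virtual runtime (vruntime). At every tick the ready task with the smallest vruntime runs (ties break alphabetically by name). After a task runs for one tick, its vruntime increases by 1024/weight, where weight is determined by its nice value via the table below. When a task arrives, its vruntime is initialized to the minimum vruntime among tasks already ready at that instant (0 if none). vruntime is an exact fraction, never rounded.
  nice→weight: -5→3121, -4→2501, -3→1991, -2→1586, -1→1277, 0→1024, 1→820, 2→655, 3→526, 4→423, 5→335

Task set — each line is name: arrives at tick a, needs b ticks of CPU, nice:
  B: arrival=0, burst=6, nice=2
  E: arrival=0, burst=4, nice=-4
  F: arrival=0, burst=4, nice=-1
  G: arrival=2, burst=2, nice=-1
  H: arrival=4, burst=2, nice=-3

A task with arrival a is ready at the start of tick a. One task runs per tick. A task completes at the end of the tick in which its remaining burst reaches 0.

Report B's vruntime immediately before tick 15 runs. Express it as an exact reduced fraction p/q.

vruntime(B, start of tick 15) = 3072/655

t=0: vr[B=0 E=0 F=0] → run B
t=1: vr[B=1024/655 E=0 F=0] → run E
t=2: vr[B=1024/655 E=1024/2501 F=0 G=0] → run F
t=3: vr[B=1024/655 E=1024/2501 F=1024/1277 G=0] → run G
t=4: vr[B=1024/655 E=1024/2501 F=1024/1277 G=1024/1277 H=1024/2501] → run E
t=5: vr[B=1024/655 E=2048/2501 F=1024/1277 G=1024/1277 H=1024/2501] → run H
t=6: vr[B=1024/655 E=2048/2501 F=1024/1277 G=1024/1277 H=4599808/4979491] → run F
t=7: vr[B=1024/655 E=2048/2501 F=2048/1277 G=1024/1277 H=4599808/4979491] → run G
t=8: vr[B=1024/655 E=2048/2501 F=2048/1277 H=4599808/4979491] → run E
t=9: vr[B=1024/655 E=3072/2501 F=2048/1277 H=4599808/4979491] → run H
t=10: vr[B=1024/655 E=3072/2501 F=2048/1277] → run E
t=11: vr[B=1024/655 F=2048/1277] → run B
t=12: vr[B=2048/655 F=2048/1277] → run F
t=13: vr[B=2048/655 F=3072/1277] → run F
t=14: vr[B=2048/655] → run B
t=15: vr[B=3072/655] → run B
t=16: vr[B=4096/655] → run B
t=17: vr[B=1024/131] → run B
t=18: (idle)
t=19: (idle)
t=20: (idle)
t=21: (idle)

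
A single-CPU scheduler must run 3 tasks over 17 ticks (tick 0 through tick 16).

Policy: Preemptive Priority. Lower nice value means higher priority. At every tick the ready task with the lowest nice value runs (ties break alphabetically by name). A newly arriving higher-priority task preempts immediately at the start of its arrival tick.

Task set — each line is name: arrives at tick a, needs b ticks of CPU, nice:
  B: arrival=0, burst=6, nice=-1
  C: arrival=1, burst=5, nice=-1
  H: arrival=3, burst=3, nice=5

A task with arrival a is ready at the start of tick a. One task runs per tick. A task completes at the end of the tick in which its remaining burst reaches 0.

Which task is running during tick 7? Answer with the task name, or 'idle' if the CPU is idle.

running at tick 7 = C

t=0: ready={B} → run B
t=1: ready={B,C} → run B
t=2: ready={B,C} → run B
t=3: ready={B,C,H} → run B
t=4: ready={B,C,H} → run B
t=5: ready={B,C,H} → run B
t=6: ready={C,H} → run C
t=7: ready={C,H} → run C
t=8: ready={C,H} → run C
t=9: ready={C,H} → run C
t=10: ready={C,H} → run C
t=11: ready={H} → run H
t=12: ready={H} → run H
t=13: ready={H} → run H
t=14: (idle)
t=15: (idle)
t=16: (idle)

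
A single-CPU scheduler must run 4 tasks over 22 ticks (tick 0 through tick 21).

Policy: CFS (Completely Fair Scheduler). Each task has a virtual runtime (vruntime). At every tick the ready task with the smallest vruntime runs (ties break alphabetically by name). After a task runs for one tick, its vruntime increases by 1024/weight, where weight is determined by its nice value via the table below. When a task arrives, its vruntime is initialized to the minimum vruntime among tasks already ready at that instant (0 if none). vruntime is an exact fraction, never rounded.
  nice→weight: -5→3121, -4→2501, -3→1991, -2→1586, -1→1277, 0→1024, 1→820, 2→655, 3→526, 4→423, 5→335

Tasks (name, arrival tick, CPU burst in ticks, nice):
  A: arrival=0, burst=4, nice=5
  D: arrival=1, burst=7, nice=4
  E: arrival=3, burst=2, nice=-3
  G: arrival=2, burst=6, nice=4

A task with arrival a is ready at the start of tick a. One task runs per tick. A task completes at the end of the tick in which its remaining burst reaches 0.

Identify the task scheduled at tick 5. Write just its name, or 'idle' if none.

running at tick 5 = E

t=0: vr[A=0] → run A
t=1: vr[A=1024/335 D=1024/335] → run A
t=2: vr[A=2048/335 D=1024/335 G=1024/335] → run D
t=3: vr[A=2048/335 D=776192/141705 E=1024/335 G=1024/335] → run E
t=4: vr[A=2048/335 D=776192/141705 E=2381824/666985 G=1024/335] → run G
t=5: vr[A=2048/335 D=776192/141705 E=2381824/666985 G=776192/141705] → run E
t=6: vr[A=2048/335 D=776192/141705 G=776192/141705] → run D
t=7: vr[A=2048/335 D=1119232/141705 G=776192/141705] → run G
t=8: vr[A=2048/335 D=1119232/141705 G=1119232/141705] → run A
t=9: vr[A=3072/335 D=1119232/141705 G=1119232/141705] → run D
t=10: vr[A=3072/335 D=487424/47235 G=1119232/141705] → run G
t=11: vr[A=3072/335 D=487424/47235 G=487424/47235] → run A
t=12: vr[D=487424/47235 G=487424/47235] → run D
t=13: vr[D=1805312/141705 G=487424/47235] → run G
t=14: vr[D=1805312/141705 G=1805312/141705] → run D
t=15: vr[D=2148352/141705 G=1805312/141705] → run G
t=16: vr[D=2148352/141705 G=2148352/141705] → run D
t=17: vr[D=830464/47235 G=2148352/141705] → run G
t=18: vr[D=830464/47235] → run D
t=19: (idle)
t=20: (idle)
t=21: (idle)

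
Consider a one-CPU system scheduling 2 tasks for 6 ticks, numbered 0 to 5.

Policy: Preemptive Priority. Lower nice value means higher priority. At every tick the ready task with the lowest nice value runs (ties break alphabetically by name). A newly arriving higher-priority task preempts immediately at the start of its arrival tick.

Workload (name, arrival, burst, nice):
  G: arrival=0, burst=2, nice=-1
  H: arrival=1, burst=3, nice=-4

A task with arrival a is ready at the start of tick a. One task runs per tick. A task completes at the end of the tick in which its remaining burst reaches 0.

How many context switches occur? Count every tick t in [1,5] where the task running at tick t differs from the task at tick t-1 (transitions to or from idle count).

context switches = 3

t=0: ready={G} → run G
t=1: ready={G,H} → run H
t=2: ready={G,H} → run H
t=3: ready={G,H} → run H
t=4: ready={G} → run G
t=5: (idle)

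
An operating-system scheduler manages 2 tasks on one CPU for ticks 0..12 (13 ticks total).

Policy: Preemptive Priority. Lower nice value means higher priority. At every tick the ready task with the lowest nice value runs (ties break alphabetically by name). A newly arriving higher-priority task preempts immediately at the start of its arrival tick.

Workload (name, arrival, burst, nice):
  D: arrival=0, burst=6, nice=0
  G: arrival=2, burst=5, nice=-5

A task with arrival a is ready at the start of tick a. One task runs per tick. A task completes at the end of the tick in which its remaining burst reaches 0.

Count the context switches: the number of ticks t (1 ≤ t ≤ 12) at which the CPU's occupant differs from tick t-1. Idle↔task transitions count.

context switches = 3

t=0: ready={D} → run D
t=1: ready={D} → run D
t=2: ready={D,G} → run G
t=3: ready={D,G} → run G
t=4: ready={D,G} → run G
t=5: ready={D,G} → run G
t=6: ready={D,G} → run G
t=7: ready={D} → run D
t=8: ready={D} → run D
t=9: ready={D} → run D
t=10: ready={D} → run D
t=11: (idle)
t=12: (idle)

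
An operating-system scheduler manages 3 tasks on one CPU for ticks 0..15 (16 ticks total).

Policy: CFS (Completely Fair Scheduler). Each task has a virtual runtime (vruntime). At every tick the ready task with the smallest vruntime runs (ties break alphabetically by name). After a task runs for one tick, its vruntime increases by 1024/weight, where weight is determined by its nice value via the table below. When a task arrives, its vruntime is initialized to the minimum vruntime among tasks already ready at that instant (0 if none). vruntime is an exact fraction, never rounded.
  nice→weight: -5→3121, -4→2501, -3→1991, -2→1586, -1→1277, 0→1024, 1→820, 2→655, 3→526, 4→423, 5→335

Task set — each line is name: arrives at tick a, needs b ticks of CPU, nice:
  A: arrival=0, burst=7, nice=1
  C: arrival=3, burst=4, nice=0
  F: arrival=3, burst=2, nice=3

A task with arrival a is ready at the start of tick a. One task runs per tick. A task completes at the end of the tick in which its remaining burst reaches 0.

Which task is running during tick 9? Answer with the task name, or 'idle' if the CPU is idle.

t=0: vr[A=0] → run A
t=1: vr[A=256/205] → run A
t=2: vr[A=512/205] → run A
t=3: vr[A=768/205 C=768/205 F=768/205] → run A
t=4: vr[A=1024/205 C=768/205 F=768/205] → run C
t=5: vr[A=1024/205 C=973/205 F=768/205] → run F
t=6: vr[A=1024/205 C=973/205 F=306944/53915] → run C
t=7: vr[A=1024/205 C=1178/205 F=306944/53915] → run A
t=8: vr[A=256/41 C=1178/205 F=306944/53915] → run F
t=9: vr[A=256/41 C=1178/205] → run C
t=10: vr[A=256/41 C=1383/205] → run A
t=11: vr[A=1536/205 C=1383/205] → run C
t=12: vr[A=1536/205] → run A
t=13: (idle)
t=14: (idle)
t=15: (idle)

running at tick 9 = C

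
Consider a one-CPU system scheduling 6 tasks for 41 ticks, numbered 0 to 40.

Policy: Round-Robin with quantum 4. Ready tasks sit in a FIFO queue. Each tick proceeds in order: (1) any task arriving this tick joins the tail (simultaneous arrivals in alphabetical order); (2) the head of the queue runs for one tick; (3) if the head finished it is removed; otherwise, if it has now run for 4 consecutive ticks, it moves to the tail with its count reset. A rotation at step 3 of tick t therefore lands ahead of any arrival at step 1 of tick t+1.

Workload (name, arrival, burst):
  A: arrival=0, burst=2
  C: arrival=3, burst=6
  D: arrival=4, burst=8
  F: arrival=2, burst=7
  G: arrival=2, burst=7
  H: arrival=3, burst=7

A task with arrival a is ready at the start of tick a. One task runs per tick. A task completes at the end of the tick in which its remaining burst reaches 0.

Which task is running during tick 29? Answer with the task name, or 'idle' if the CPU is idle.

t=0: queue=[A] q_used=0 → run A
t=1: queue=[A] q_used=1 → run A
t=2: queue=[F,G] q_used=0 → run F
t=3: queue=[F,G,C,H] q_used=1 → run F
t=4: queue=[F,G,C,H,D] q_used=2 → run F
t=5: queue=[F,G,C,H,D] q_used=3 → run F
t=6: queue=[G,C,H,D,F] q_used=0 → run G
t=7: queue=[G,C,H,D,F] q_used=1 → run G
t=8: queue=[G,C,H,D,F] q_used=2 → run G
t=9: queue=[G,C,H,D,F] q_used=3 → run G
t=10: queue=[C,H,D,F,G] q_used=0 → run C
t=11: queue=[C,H,D,F,G] q_used=1 → run C
t=12: queue=[C,H,D,F,G] q_used=2 → run C
t=13: queue=[C,H,D,F,G] q_used=3 → run C
t=14: queue=[H,D,F,G,C] q_used=0 → run H
t=15: queue=[H,D,F,G,C] q_used=1 → run H
t=16: queue=[H,D,F,G,C] q_used=2 → run H
t=17: queue=[H,D,F,G,C] q_used=3 → run H
t=18: queue=[D,F,G,C,H] q_used=0 → run D
t=19: queue=[D,F,G,C,H] q_used=1 → run D
t=20: queue=[D,F,G,C,H] q_used=2 → run D
t=21: queue=[D,F,G,C,H] q_used=3 → run D
t=22: queue=[F,G,C,H,D] q_used=0 → run F
t=23: queue=[F,G,C,H,D] q_used=1 → run F
t=24: queue=[F,G,C,H,D] q_used=2 → run F
t=25: queue=[G,C,H,D] q_used=0 → run G
t=26: queue=[G,C,H,D] q_used=1 → run G
t=27: queue=[G,C,H,D] q_used=2 → run G
t=28: queue=[C,H,D] q_used=0 → run C
t=29: queue=[C,H,D] q_used=1 → run C
t=30: queue=[H,D] q_used=0 → run H
t=31: queue=[H,D] q_used=1 → run H
t=32: queue=[H,D] q_used=2 → run H
t=33: queue=[D] q_used=0 → run D
t=34: queue=[D] q_used=1 → run D
t=35: queue=[D] q_used=2 → run D
t=36: queue=[D] q_used=3 → run D
t=37: (idle)
t=38: (idle)
t=39: (idle)
t=40: (idle)

running at tick 29 = C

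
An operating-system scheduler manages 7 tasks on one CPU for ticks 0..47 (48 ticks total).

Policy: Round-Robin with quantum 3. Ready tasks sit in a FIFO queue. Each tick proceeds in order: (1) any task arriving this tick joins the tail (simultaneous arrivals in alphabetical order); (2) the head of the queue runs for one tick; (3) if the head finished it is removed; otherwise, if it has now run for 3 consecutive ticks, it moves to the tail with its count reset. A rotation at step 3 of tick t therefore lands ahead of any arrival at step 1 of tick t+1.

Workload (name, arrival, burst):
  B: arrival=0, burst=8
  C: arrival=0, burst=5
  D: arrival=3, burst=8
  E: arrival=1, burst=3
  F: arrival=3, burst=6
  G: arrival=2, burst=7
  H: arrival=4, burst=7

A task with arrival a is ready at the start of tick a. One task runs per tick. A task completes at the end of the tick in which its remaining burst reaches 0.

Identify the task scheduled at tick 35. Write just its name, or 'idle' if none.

running at tick 35 = F

t=0: queue=[B,C] q_used=0 → run B
t=1: queue=[B,C,E] q_used=1 → run B
t=2: queue=[B,C,E,G] q_used=2 → run B
t=3: queue=[C,E,G,B,D,F] q_used=0 → run C
t=4: queue=[C,E,G,B,D,F,H] q_used=1 → run C
t=5: queue=[C,E,G,B,D,F,H] q_used=2 → run C
t=6: queue=[E,G,B,D,F,H,C] q_used=0 → run E
t=7: queue=[E,G,B,D,F,H,C] q_used=1 → run E
t=8: queue=[E,G,B,D,F,H,C] q_used=2 → run E
t=9: queue=[G,B,D,F,H,C] q_used=0 → run G
t=10: queue=[G,B,D,F,H,C] q_used=1 → run G
t=11: queue=[G,B,D,F,H,C] q_used=2 → run G
t=12: queue=[B,D,F,H,C,G] q_used=0 → run B
t=13: queue=[B,D,F,H,C,G] q_used=1 → run B
t=14: queue=[B,D,F,H,C,G] q_used=2 → run B
t=15: queue=[D,F,H,C,G,B] q_used=0 → run D
t=16: queue=[D,F,H,C,G,B] q_used=1 → run D
t=17: queue=[D,F,H,C,G,B] q_used=2 → run D
t=18: queue=[F,H,C,G,B,D] q_used=0 → run F
t=19: queue=[F,H,C,G,B,D] q_used=1 → run F
t=20: queue=[F,H,C,G,B,D] q_used=2 → run F
t=21: queue=[H,C,G,B,D,F] q_used=0 → run H
t=22: queue=[H,C,G,B,D,F] q_used=1 → run H
t=23: queue=[H,C,G,B,D,F] q_used=2 → run H
t=24: queue=[C,G,B,D,F,H] q_used=0 → run C
t=25: queue=[C,G,B,D,F,H] q_used=1 → run C
t=26: queue=[G,B,D,F,H] q_used=0 → run G
t=27: queue=[G,B,D,F,H] q_used=1 → run G
t=28: queue=[G,B,D,F,H] q_used=2 → run G
t=29: queue=[B,D,F,H,G] q_used=0 → run B
t=30: queue=[B,D,F,H,G] q_used=1 → run B
t=31: queue=[D,F,H,G] q_used=0 → run D
t=32: queue=[D,F,H,G] q_used=1 → run D
t=33: queue=[D,F,H,G] q_used=2 → run D
t=34: queue=[F,H,G,D] q_used=0 → run F
t=35: queue=[F,H,G,D] q_used=1 → run F
t=36: queue=[F,H,G,D] q_used=2 → run F
t=37: queue=[H,G,D] q_used=0 → run H
t=38: queue=[H,G,D] q_used=1 → run H
t=39: queue=[H,G,D] q_used=2 → run H
t=40: queue=[G,D,H] q_used=0 → run G
t=41: queue=[D,H] q_used=0 → run D
t=42: queue=[D,H] q_used=1 → run D
t=43: queue=[H] q_used=0 → run H
t=44: (idle)
t=45: (idle)
t=46: (idle)
t=47: (idle)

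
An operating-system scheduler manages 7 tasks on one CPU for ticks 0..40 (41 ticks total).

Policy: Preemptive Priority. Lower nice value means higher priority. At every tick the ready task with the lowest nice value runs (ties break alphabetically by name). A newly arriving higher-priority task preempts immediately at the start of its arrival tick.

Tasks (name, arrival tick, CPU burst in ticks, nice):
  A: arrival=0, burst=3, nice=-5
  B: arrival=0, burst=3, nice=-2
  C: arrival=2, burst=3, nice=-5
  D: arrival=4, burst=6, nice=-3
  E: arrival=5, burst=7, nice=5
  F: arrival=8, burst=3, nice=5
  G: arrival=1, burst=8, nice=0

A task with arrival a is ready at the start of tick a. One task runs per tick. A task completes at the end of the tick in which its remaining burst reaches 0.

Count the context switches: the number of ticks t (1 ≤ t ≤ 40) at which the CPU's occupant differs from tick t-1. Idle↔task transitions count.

context switches = 7

t=0: ready={A,B} → run A
t=1: ready={A,B,G} → run A
t=2: ready={A,B,C,G} → run A
t=3: ready={B,C,G} → run C
t=4: ready={B,C,D,G} → run C
t=5: ready={B,C,D,E,G} → run C
t=6: ready={B,D,E,G} → run D
t=7: ready={B,D,E,G} → run D
t=8: ready={B,D,E,F,G} → run D
t=9: ready={B,D,E,F,G} → run D
t=10: ready={B,D,E,F,G} → run D
t=11: ready={B,D,E,F,G} → run D
t=12: ready={B,E,F,G} → run B
t=13: ready={B,E,F,G} → run B
t=14: ready={B,E,F,G} → run B
t=15: ready={E,F,G} → run G
t=16: ready={E,F,G} → run G
t=17: ready={E,F,G} → run G
t=18: ready={E,F,G} → run G
t=19: ready={E,F,G} → run G
t=20: ready={E,F,G} → run G
t=21: ready={E,F,G} → run G
t=22: ready={E,F,G} → run G
t=23: ready={E,F} → run E
t=24: ready={E,F} → run E
t=25: ready={E,F} → run E
t=26: ready={E,F} → run E
t=27: ready={E,F} → run E
t=28: ready={E,F} → run E
t=29: ready={E,F} → run E
t=30: ready={F} → run F
t=31: ready={F} → run F
t=32: ready={F} → run F
t=33: (idle)
t=34: (idle)
t=35: (idle)
t=36: (idle)
t=37: (idle)
t=38: (idle)
t=39: (idle)
t=40: (idle)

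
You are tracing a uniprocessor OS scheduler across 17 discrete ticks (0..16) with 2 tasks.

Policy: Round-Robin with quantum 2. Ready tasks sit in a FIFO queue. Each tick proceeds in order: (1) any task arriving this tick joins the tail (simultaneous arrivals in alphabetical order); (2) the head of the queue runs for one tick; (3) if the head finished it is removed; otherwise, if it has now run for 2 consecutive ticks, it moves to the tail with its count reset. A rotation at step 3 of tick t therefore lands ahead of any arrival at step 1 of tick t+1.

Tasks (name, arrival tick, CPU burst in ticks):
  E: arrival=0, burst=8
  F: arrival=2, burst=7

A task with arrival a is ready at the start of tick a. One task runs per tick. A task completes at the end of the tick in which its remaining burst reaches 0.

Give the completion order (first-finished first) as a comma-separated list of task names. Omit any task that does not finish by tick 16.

completion order = E, F

t=0: queue=[E] q_used=0 → run E
t=1: queue=[E] q_used=1 → run E
t=2: queue=[E,F] q_used=0 → run E
t=3: queue=[E,F] q_used=1 → run E
t=4: queue=[F,E] q_used=0 → run F
t=5: queue=[F,E] q_used=1 → run F
t=6: queue=[E,F] q_used=0 → run E
t=7: queue=[E,F] q_used=1 → run E
t=8: queue=[F,E] q_used=0 → run F
t=9: queue=[F,E] q_used=1 → run F
t=10: queue=[E,F] q_used=0 → run E
t=11: queue=[E,F] q_used=1 → run E
t=12: queue=[F] q_used=0 → run F
t=13: queue=[F] q_used=1 → run F
t=14: queue=[F] q_used=0 → run F
t=15: (idle)
t=16: (idle)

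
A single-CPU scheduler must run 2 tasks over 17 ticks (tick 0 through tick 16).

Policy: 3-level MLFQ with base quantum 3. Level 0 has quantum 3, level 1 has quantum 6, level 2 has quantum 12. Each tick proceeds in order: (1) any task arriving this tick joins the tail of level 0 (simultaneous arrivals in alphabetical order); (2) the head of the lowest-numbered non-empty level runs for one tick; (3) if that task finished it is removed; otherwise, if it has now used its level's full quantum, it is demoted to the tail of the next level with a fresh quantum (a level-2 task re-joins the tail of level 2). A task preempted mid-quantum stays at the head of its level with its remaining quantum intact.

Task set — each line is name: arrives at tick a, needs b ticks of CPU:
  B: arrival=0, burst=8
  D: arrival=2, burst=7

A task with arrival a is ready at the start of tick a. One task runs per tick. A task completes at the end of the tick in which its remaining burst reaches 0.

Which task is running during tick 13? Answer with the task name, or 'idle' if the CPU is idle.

t=0: L0/L1/L2 = B/-/- → run B
t=1: L0/L1/L2 = B/-/- → run B
t=2: L0/L1/L2 = BD/-/- → run B
t=3: L0/L1/L2 = D/B/- → run D
t=4: L0/L1/L2 = D/B/- → run D
t=5: L0/L1/L2 = D/B/- → run D
t=6: L0/L1/L2 = -/BD/- → run B
t=7: L0/L1/L2 = -/BD/- → run B
t=8: L0/L1/L2 = -/BD/- → run B
t=9: L0/L1/L2 = -/BD/- → run B
t=10: L0/L1/L2 = -/BD/- → run B
t=11: L0/L1/L2 = -/D/- → run D
t=12: L0/L1/L2 = -/D/- → run D
t=13: L0/L1/L2 = -/D/- → run D
t=14: L0/L1/L2 = -/D/- → run D
t=15: (idle)
t=16: (idle)

running at tick 13 = D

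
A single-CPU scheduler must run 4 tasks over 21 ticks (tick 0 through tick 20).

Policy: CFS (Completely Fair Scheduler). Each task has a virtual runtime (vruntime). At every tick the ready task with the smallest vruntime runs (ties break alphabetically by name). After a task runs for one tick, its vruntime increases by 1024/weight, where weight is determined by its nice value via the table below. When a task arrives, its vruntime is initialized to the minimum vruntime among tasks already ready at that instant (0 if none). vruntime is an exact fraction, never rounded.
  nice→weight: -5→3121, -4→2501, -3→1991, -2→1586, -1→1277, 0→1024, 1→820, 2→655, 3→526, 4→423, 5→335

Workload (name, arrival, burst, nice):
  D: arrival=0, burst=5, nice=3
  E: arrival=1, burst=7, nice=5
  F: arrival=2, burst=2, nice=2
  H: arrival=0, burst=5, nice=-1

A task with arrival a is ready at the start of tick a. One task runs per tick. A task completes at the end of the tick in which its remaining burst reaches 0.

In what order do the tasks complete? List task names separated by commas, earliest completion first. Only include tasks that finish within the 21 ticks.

completion order = F, H, D, E

t=0: vr[D=0 H=0] → run D
t=1: vr[D=512/263 E=0 H=0] → run E
t=2: vr[D=512/263 E=1024/335 F=0 H=0] → run F
t=3: vr[D=512/263 E=1024/335 F=1024/655 H=0] → run H
t=4: vr[D=512/263 E=1024/335 F=1024/655 H=1024/1277] → run H
t=5: vr[D=512/263 E=1024/335 F=1024/655 H=2048/1277] → run F
t=6: vr[D=512/263 E=1024/335 H=2048/1277] → run H
t=7: vr[D=512/263 E=1024/335 H=3072/1277] → run D
t=8: vr[D=1024/263 E=1024/335 H=3072/1277] → run H
t=9: vr[D=1024/263 E=1024/335 H=4096/1277] → run E
t=10: vr[D=1024/263 E=2048/335 H=4096/1277] → run H
t=11: vr[D=1024/263 E=2048/335] → run D
t=12: vr[D=1536/263 E=2048/335] → run D
t=13: vr[D=2048/263 E=2048/335] → run E
t=14: vr[D=2048/263 E=3072/335] → run D
t=15: vr[E=3072/335] → run E
t=16: vr[E=4096/335] → run E
t=17: vr[E=1024/67] → run E
t=18: vr[E=6144/335] → run E
t=19: (idle)
t=20: (idle)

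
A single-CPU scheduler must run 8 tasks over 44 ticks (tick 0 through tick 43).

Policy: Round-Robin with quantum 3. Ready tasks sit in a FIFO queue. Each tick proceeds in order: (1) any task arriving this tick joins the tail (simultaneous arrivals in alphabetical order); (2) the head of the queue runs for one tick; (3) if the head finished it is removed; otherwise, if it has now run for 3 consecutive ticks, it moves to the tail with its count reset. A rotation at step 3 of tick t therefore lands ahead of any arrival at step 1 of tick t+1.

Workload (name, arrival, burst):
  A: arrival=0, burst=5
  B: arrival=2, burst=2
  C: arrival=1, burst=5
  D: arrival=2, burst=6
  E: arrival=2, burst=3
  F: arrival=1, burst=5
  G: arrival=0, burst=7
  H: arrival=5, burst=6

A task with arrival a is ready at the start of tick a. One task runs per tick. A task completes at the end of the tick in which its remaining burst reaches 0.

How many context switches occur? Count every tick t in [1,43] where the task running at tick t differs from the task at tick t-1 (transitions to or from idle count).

t=0: queue=[A,G] q_used=0 → run A
t=1: queue=[A,G,C,F] q_used=1 → run A
t=2: queue=[A,G,C,F,B,D,E] q_used=2 → run A
t=3: queue=[G,C,F,B,D,E,A] q_used=0 → run G
t=4: queue=[G,C,F,B,D,E,A] q_used=1 → run G
t=5: queue=[G,C,F,B,D,E,A,H] q_used=2 → run G
t=6: queue=[C,F,B,D,E,A,H,G] q_used=0 → run C
t=7: queue=[C,F,B,D,E,A,H,G] q_used=1 → run C
t=8: queue=[C,F,B,D,E,A,H,G] q_used=2 → run C
t=9: queue=[F,B,D,E,A,H,G,C] q_used=0 → run F
t=10: queue=[F,B,D,E,A,H,G,C] q_used=1 → run F
t=11: queue=[F,B,D,E,A,H,G,C] q_used=2 → run F
t=12: queue=[B,D,E,A,H,G,C,F] q_used=0 → run B
t=13: queue=[B,D,E,A,H,G,C,F] q_used=1 → run B
t=14: queue=[D,E,A,H,G,C,F] q_used=0 → run D
t=15: queue=[D,E,A,H,G,C,F] q_used=1 → run D
t=16: queue=[D,E,A,H,G,C,F] q_used=2 → run D
t=17: queue=[E,A,H,G,C,F,D] q_used=0 → run E
t=18: queue=[E,A,H,G,C,F,D] q_used=1 → run E
t=19: queue=[E,A,H,G,C,F,D] q_used=2 → run E
t=20: queue=[A,H,G,C,F,D] q_used=0 → run A
t=21: queue=[A,H,G,C,F,D] q_used=1 → run A
t=22: queue=[H,G,C,F,D] q_used=0 → run H
t=23: queue=[H,G,C,F,D] q_used=1 → run H
t=24: queue=[H,G,C,F,D] q_used=2 → run H
t=25: queue=[G,C,F,D,H] q_used=0 → run G
t=26: queue=[G,C,F,D,H] q_used=1 → run G
t=27: queue=[G,C,F,D,H] q_used=2 → run G
t=28: queue=[C,F,D,H,G] q_used=0 → run C
t=29: queue=[C,F,D,H,G] q_used=1 → run C
t=30: queue=[F,D,H,G] q_used=0 → run F
t=31: queue=[F,D,H,G] q_used=1 → run F
t=32: queue=[D,H,G] q_used=0 → run D
t=33: queue=[D,H,G] q_used=1 → run D
t=34: queue=[D,H,G] q_used=2 → run D
t=35: queue=[H,G] q_used=0 → run H
t=36: queue=[H,G] q_used=1 → run H
t=37: queue=[H,G] q_used=2 → run H
t=38: queue=[G] q_used=0 → run G
t=39: (idle)
t=40: (idle)
t=41: (idle)
t=42: (idle)
t=43: (idle)

context switches = 15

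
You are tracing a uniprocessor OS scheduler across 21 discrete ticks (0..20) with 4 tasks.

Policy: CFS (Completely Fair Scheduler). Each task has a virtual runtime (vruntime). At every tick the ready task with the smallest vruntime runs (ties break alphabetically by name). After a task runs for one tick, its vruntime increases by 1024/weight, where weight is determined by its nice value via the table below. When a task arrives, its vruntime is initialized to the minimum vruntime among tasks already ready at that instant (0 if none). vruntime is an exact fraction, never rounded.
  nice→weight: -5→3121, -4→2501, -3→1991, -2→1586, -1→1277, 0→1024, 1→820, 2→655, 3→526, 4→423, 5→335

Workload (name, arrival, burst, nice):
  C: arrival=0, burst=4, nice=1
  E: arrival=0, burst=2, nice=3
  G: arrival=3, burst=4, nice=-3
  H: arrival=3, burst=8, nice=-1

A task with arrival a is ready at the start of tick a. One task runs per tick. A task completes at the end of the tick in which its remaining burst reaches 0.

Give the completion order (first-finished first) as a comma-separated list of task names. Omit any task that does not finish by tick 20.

t=0: vr[C=0 E=0] → run C
t=1: vr[C=256/205 E=0] → run E
t=2: vr[C=256/205 E=512/263] → run C
t=3: vr[C=512/205 E=512/263 G=512/263 H=512/263] → run E
t=4: vr[C=512/205 G=512/263 H=512/263] → run G
t=5: vr[C=512/205 G=1288704/523633 H=512/263] → run H
t=6: vr[C=512/205 G=1288704/523633 H=923136/335851] → run G
t=7: vr[C=512/205 G=1558016/523633 H=923136/335851] → run C
t=8: vr[C=768/205 G=1558016/523633 H=923136/335851] → run H
t=9: vr[C=768/205 G=1558016/523633 H=1192448/335851] → run G
t=10: vr[C=768/205 G=1827328/523633 H=1192448/335851] → run G
t=11: vr[C=768/205 H=1192448/335851] → run H
t=12: vr[C=768/205 H=1461760/335851] → run C
t=13: vr[H=1461760/335851] → run H
t=14: vr[H=1731072/335851] → run H
t=15: vr[H=2000384/335851] → run H
t=16: vr[H=2269696/335851] → run H
t=17: vr[H=2539008/335851] → run H
t=18: (idle)
t=19: (idle)
t=20: (idle)

completion order = E, G, C, H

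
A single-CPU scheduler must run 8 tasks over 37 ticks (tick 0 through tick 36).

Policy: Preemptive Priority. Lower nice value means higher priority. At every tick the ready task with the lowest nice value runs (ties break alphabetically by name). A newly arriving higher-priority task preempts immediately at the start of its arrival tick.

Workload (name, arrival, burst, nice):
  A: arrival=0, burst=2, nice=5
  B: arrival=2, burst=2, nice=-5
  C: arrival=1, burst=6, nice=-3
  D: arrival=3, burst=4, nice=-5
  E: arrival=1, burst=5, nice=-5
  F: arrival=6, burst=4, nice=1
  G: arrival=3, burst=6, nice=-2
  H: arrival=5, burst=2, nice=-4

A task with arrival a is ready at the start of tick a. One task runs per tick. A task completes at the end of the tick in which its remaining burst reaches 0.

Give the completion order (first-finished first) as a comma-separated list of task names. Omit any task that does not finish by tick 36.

completion order = B, D, E, H, C, G, F, A

t=0: ready={A} → run A
t=1: ready={A,C,E} → run E
t=2: ready={A,B,C,E} → run B
t=3: ready={A,B,C,D,E,G} → run B
t=4: ready={A,C,D,E,G} → run D
t=5: ready={A,C,D,E,G,H} → run D
t=6: ready={A,C,D,E,F,G,H} → run D
t=7: ready={A,C,D,E,F,G,H} → run D
t=8: ready={A,C,E,F,G,H} → run E
t=9: ready={A,C,E,F,G,H} → run E
t=10: ready={A,C,E,F,G,H} → run E
t=11: ready={A,C,E,F,G,H} → run E
t=12: ready={A,C,F,G,H} → run H
t=13: ready={A,C,F,G,H} → run H
t=14: ready={A,C,F,G} → run C
t=15: ready={A,C,F,G} → run C
t=16: ready={A,C,F,G} → run C
t=17: ready={A,C,F,G} → run C
t=18: ready={A,C,F,G} → run C
t=19: ready={A,C,F,G} → run C
t=20: ready={A,F,G} → run G
t=21: ready={A,F,G} → run G
t=22: ready={A,F,G} → run G
t=23: ready={A,F,G} → run G
t=24: ready={A,F,G} → run G
t=25: ready={A,F,G} → run G
t=26: ready={A,F} → run F
t=27: ready={A,F} → run F
t=28: ready={A,F} → run F
t=29: ready={A,F} → run F
t=30: ready={A} → run A
t=31: (idle)
t=32: (idle)
t=33: (idle)
t=34: (idle)
t=35: (idle)
t=36: (idle)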